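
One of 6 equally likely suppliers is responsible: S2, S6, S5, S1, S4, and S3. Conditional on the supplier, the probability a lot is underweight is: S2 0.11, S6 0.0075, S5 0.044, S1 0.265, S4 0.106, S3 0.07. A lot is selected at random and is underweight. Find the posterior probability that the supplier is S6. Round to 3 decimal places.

0.012

Since the prior is uniform, the posterior is proportional to the likelihood:
  S2: 0.11
  S6: 0.0075
  S5: 0.044
  S1: 0.265
  S4: 0.106
  S3: 0.07
Total = 0.6025.
P(S6 | evidence) = 0.0075 / 0.6025 ≈ 0.012.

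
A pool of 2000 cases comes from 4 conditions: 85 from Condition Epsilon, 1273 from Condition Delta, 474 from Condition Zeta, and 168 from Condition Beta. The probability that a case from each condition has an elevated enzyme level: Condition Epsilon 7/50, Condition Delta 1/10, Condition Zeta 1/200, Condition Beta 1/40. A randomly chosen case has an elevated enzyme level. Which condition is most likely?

By Bayes' rule, posterior ∝ prior × likelihood:
  Condition Epsilon: 0.0425 × 0.14 = 0.00595
  Condition Delta: 0.6365 × 0.1 = 0.06365
  Condition Zeta: 0.237 × 0.005 = 0.001185
  Condition Beta: 0.084 × 0.025 = 0.0021
Total = 0.072885.
Largest term belongs to Condition Delta, so Condition Delta is most probable.

Condition Delta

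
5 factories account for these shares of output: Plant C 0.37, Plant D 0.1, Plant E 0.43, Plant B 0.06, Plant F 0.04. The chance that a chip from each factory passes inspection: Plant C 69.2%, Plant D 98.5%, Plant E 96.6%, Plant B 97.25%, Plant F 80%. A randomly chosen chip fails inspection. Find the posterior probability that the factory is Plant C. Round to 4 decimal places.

0.8156

Taking complements, P(nonconforming | each) = Plant C 0.308, Plant D 0.015, Plant E 0.034, Plant B 0.0275, Plant F 0.2.
Unnormalized posteriors (prior × likelihood):
  Plant C: 0.37 × 0.308 = 0.11396
  Plant D: 0.1 × 0.015 = 0.0015
  Plant E: 0.43 × 0.034 = 0.01462
  Plant B: 0.06 × 0.0275 = 0.00165
  Plant F: 0.04 × 0.2 = 0.008
Normalizing constant = 0.13973.
P(Plant C | evidence) = 0.11396 / 0.13973 ≈ 0.8156.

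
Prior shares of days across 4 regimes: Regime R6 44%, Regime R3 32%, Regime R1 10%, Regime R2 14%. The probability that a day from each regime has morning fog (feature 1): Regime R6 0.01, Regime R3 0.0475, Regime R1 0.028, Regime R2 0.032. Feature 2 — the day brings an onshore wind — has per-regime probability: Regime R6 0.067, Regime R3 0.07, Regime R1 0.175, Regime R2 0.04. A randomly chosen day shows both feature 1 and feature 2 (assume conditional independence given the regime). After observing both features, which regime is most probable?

Unnormalized posteriors (prior × likelihood):
  Regime R6: 0.44 × 0.01 × 0.067 = 0.0002948
  Regime R3: 0.32 × 0.0475 × 0.07 = 0.001064
  Regime R1: 0.1 × 0.028 × 0.175 = 0.00049
  Regime R2: 0.14 × 0.032 × 0.04 = 0.0001792
Normalizing constant = 0.002028.
Largest term belongs to Regime R3, so Regime R3 is most probable.

Regime R3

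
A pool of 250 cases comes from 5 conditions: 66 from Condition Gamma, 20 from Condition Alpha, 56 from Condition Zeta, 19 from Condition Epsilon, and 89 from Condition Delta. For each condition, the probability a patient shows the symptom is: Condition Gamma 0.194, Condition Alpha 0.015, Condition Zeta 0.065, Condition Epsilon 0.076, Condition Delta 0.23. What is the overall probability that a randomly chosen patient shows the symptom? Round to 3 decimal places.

Prior × likelihood for each hypothesis:
  Condition Gamma: 0.264 × 0.194 = 0.051216
  Condition Alpha: 0.08 × 0.015 = 0.0012
  Condition Zeta: 0.224 × 0.065 = 0.01456
  Condition Epsilon: 0.076 × 0.076 = 0.005776
  Condition Delta: 0.356 × 0.23 = 0.08188
P(symptomatic) = 0.051216 + 0.0012 + 0.01456 + 0.005776 + 0.08188 = 0.154632 → 0.155.

0.155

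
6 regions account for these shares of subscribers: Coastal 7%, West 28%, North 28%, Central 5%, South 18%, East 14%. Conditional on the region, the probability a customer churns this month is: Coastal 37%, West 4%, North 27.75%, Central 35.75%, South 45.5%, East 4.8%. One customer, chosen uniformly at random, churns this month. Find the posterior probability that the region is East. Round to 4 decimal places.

0.0304

By Bayes' rule, posterior ∝ prior × likelihood:
  Coastal: 0.07 × 0.37 = 0.0259
  West: 0.28 × 0.04 = 0.0112
  North: 0.28 × 0.2775 = 0.0777
  Central: 0.05 × 0.3575 = 0.017875
  South: 0.18 × 0.455 = 0.0819
  East: 0.14 × 0.048 = 0.00672
Sum = 0.221295.
P(East | evidence) = 0.00672 / 0.221295 ≈ 0.0304.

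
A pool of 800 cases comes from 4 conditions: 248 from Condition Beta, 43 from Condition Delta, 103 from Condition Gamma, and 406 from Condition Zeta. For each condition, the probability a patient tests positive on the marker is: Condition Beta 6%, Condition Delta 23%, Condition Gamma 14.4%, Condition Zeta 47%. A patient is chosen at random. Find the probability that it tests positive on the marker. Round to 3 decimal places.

0.288

Prior × likelihood for each hypothesis:
  Condition Beta: 0.31 × 0.06 = 0.0186
  Condition Delta: 0.05375 × 0.23 = 0.0123625
  Condition Gamma: 0.12875 × 0.144 = 0.01854
  Condition Zeta: 0.5075 × 0.47 = 0.238525
P(marker-positive) = 0.0186 + 0.0123625 + 0.01854 + 0.238525 = 0.2880275 → 0.288.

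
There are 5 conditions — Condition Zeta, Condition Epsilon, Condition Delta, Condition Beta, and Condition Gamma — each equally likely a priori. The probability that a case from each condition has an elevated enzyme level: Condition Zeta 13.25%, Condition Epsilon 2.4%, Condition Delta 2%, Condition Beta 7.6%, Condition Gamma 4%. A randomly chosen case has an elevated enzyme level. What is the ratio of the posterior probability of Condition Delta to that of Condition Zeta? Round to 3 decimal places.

With a uniform prior (1/5 each), posterior ∝ likelihood:
  Condition Zeta: 0.1325
  Condition Epsilon: 0.024
  Condition Delta: 0.02
  Condition Beta: 0.076
  Condition Gamma: 0.04
Sum = 0.2925.
The ratio is 0.02 / 0.1325 (the normalizer cancels) = 0.151.

0.151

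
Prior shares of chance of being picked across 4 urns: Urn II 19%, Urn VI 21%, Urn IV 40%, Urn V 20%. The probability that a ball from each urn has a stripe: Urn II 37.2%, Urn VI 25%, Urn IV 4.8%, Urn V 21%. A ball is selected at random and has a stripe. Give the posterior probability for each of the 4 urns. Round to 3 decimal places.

Urn II 0.383, Urn VI 0.285, Urn IV 0.104, Urn V 0.228

Prior × likelihood for each hypothesis:
  Urn II: 0.19 × 0.372 = 0.07068
  Urn VI: 0.21 × 0.25 = 0.0525
  Urn IV: 0.4 × 0.048 = 0.0192
  Urn V: 0.2 × 0.21 = 0.042
Sum = 0.18438.
P(Urn II | striped) = 0.07068/0.18438 ≈ 0.383
P(Urn VI | striped) = 0.0525/0.18438 ≈ 0.285
P(Urn IV | striped) = 0.0192/0.18438 ≈ 0.104
P(Urn V | striped) = 0.042/0.18438 ≈ 0.228
(Check: 0.383+0.285+0.104+0.228 = 1.000.)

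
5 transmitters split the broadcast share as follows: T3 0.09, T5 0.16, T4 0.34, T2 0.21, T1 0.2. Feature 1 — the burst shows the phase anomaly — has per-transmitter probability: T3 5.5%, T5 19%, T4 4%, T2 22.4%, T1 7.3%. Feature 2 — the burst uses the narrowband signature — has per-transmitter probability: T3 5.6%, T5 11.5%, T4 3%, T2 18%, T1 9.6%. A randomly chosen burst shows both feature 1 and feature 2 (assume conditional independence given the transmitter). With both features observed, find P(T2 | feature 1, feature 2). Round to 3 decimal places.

Compute prior × likelihood for every hypothesis:
  T3: 0.09 × 0.055 × 0.056 = 0.0002772
  T5: 0.16 × 0.19 × 0.115 = 0.003496
  T4: 0.34 × 0.04 × 0.03 = 0.000408
  T2: 0.21 × 0.224 × 0.18 = 0.0084672
  T1: 0.2 × 0.073 × 0.096 = 0.0014016
Normalizing constant = 0.01405.
P(T2 | evidence) = 0.0084672 / 0.01405 ≈ 0.603.

0.603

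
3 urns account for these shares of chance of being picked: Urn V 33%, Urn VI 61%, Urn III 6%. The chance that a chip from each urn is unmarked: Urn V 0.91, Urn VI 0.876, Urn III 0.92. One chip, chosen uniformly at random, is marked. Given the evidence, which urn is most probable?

Urn VI

Taking complements, P(marked | each) = Urn V 0.09, Urn VI 0.124, Urn III 0.08.
Compute prior × likelihood for every hypothesis:
  Urn V: 0.33 × 0.09 = 0.0297
  Urn VI: 0.61 × 0.124 = 0.07564
  Urn III: 0.06 × 0.08 = 0.0048
Total = 0.11014.
Largest term belongs to Urn VI, so Urn VI is most probable.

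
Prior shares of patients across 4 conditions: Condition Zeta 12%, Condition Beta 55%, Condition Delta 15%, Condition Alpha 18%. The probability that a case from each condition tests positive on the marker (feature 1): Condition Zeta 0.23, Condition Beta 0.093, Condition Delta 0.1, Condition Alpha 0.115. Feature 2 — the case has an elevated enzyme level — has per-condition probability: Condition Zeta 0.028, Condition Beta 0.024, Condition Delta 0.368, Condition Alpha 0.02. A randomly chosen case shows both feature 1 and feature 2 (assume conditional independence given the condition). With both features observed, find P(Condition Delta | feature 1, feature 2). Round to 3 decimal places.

0.696

Prior × likelihood for each hypothesis:
  Condition Zeta: 0.12 × 0.23 × 0.028 = 0.0007728
  Condition Beta: 0.55 × 0.093 × 0.024 = 0.0012276
  Condition Delta: 0.15 × 0.1 × 0.368 = 0.00552
  Condition Alpha: 0.18 × 0.115 × 0.02 = 0.000414
Total = 0.0079344.
P(Condition Delta | evidence) = 0.00552 / 0.0079344 ≈ 0.696.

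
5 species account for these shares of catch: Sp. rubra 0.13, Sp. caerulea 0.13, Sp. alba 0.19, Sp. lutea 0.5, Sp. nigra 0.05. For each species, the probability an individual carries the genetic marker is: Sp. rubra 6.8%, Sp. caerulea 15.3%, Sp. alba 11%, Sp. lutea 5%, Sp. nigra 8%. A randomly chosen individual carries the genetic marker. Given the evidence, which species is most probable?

Sp. lutea

Prior × likelihood for each hypothesis:
  Sp. rubra: 0.13 × 0.068 = 0.00884
  Sp. caerulea: 0.13 × 0.153 = 0.01989
  Sp. alba: 0.19 × 0.11 = 0.0209
  Sp. lutea: 0.5 × 0.05 = 0.025
  Sp. nigra: 0.05 × 0.08 = 0.004
Normalizing constant = 0.07863.
Largest term belongs to Sp. lutea, so Sp. lutea is most probable.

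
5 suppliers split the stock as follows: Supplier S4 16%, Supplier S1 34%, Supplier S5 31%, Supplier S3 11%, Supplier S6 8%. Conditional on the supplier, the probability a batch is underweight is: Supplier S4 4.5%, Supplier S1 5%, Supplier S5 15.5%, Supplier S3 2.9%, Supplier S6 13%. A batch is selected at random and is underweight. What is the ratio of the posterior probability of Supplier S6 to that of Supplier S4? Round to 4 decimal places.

1.4444

Unnormalized posteriors (prior × likelihood):
  Supplier S4: 0.16 × 0.045 = 0.0072
  Supplier S1: 0.34 × 0.05 = 0.017
  Supplier S5: 0.31 × 0.155 = 0.04805
  Supplier S3: 0.11 × 0.029 = 0.00319
  Supplier S6: 0.08 × 0.13 = 0.0104
Normalizing constant = 0.08584.
The ratio is 0.0104 / 0.0072 (the normalizer cancels) = 1.4444.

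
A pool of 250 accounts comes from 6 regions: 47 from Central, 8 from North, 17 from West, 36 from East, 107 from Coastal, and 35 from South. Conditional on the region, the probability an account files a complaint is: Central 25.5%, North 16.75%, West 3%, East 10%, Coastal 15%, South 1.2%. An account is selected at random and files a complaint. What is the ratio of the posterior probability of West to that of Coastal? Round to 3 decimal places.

Prior × likelihood for each hypothesis:
  Central: 0.188 × 0.255 = 0.04794
  North: 0.032 × 0.1675 = 0.00536
  West: 0.068 × 0.03 = 0.00204
  East: 0.144 × 0.1 = 0.0144
  Coastal: 0.428 × 0.15 = 0.0642
  South: 0.14 × 0.012 = 0.00168
Sum = 0.13562.
The ratio is 0.00204 / 0.0642 (the normalizer cancels) = 0.032.

0.032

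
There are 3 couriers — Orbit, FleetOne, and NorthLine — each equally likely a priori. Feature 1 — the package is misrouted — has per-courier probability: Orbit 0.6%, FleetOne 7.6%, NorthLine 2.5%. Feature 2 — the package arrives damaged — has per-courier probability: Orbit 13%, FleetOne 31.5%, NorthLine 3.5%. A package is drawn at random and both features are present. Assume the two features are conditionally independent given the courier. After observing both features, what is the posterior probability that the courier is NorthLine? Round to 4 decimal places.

Since the prior is uniform, the posterior is proportional to the likelihood:
  Orbit: 0.006 × 0.13 = 0.00078
  FleetOne: 0.076 × 0.315 = 0.02394
  NorthLine: 0.025 × 0.035 = 0.000875
Total = 0.025595.
P(NorthLine | evidence) = 0.000875 / 0.025595 ≈ 0.0342.

0.0342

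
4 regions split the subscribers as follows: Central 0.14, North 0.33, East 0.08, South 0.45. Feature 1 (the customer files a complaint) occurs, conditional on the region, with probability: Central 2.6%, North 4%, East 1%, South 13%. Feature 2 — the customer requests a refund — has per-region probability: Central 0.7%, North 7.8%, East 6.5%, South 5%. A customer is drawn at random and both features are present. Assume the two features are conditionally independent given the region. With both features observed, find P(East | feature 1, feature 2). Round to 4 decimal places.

0.0129

Prior × likelihood for each hypothesis:
  Central: 0.14 × 0.026 × 0.007 = 0.00002548
  North: 0.33 × 0.04 × 0.078 = 0.0010296
  East: 0.08 × 0.01 × 0.065 = 0.000052
  South: 0.45 × 0.13 × 0.05 = 0.002925
Total = 0.00403208.
P(East | evidence) = 0.000052 / 0.00403208 ≈ 0.0129.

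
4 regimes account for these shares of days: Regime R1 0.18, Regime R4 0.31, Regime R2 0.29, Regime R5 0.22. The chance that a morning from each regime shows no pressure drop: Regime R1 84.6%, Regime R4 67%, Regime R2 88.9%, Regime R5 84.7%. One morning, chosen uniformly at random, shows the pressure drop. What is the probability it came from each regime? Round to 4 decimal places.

Taking complements, P(drop | each) = Regime R1 0.154, Regime R4 0.33, Regime R2 0.111, Regime R5 0.153.
Unnormalized posteriors (prior × likelihood):
  Regime R1: 0.18 × 0.154 = 0.02772
  Regime R4: 0.31 × 0.33 = 0.1023
  Regime R2: 0.29 × 0.111 = 0.03219
  Regime R5: 0.22 × 0.153 = 0.03366
Sum = 0.19587.
P(Regime R1 | drop) = 0.02772/0.19587 ≈ 0.1415
P(Regime R4 | drop) = 0.1023/0.19587 ≈ 0.5223
P(Regime R2 | drop) = 0.03219/0.19587 ≈ 0.1643
P(Regime R5 | drop) = 0.03366/0.19587 ≈ 0.1718
(Check: 0.1415+0.5223+0.1643+0.1718 = 0.9999.)

Regime R1 0.1415, Regime R4 0.5223, Regime R2 0.1643, Regime R5 0.1718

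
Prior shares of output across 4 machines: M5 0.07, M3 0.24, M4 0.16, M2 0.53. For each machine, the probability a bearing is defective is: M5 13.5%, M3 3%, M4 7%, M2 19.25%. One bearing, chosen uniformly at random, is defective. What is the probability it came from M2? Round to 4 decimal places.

0.7856

Compute prior × likelihood for every hypothesis:
  M5: 0.07 × 0.135 = 0.00945
  M3: 0.24 × 0.03 = 0.0072
  M4: 0.16 × 0.07 = 0.0112
  M2: 0.53 × 0.1925 = 0.102025
Total = 0.129875.
P(M2 | evidence) = 0.102025 / 0.129875 ≈ 0.7856.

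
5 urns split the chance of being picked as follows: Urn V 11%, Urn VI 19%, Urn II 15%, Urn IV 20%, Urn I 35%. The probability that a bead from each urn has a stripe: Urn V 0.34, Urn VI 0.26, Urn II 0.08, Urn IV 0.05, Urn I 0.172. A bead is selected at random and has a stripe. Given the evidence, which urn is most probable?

Urn I

By Bayes' rule, posterior ∝ prior × likelihood:
  Urn V: 0.11 × 0.34 = 0.0374
  Urn VI: 0.19 × 0.26 = 0.0494
  Urn II: 0.15 × 0.08 = 0.012
  Urn IV: 0.2 × 0.05 = 0.01
  Urn I: 0.35 × 0.172 = 0.0602
Total = 0.169.
Largest term belongs to Urn I, so Urn I is most probable.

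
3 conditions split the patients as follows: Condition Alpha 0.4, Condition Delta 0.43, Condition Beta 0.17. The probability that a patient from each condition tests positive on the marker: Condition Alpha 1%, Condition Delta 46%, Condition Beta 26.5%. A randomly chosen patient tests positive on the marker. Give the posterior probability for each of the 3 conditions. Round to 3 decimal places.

Compute prior × likelihood for every hypothesis:
  Condition Alpha: 0.4 × 0.01 = 0.004
  Condition Delta: 0.43 × 0.46 = 0.1978
  Condition Beta: 0.17 × 0.265 = 0.04505
Normalizing constant = 0.24685.
P(Condition Alpha | marker-positive) = 0.004/0.24685 ≈ 0.016
P(Condition Delta | marker-positive) = 0.1978/0.24685 ≈ 0.801
P(Condition Beta | marker-positive) = 0.04505/0.24685 ≈ 0.182

Condition Alpha 0.016, Condition Delta 0.801, Condition Beta 0.182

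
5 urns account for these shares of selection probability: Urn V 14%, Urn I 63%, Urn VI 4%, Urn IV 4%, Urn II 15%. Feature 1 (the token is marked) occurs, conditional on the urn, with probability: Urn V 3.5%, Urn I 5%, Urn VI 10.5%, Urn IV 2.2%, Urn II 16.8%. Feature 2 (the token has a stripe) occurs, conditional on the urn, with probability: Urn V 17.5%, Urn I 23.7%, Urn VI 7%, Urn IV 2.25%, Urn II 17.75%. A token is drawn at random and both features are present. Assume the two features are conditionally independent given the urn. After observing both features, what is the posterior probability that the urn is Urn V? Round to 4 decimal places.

Compute prior × likelihood for every hypothesis:
  Urn V: 0.14 × 0.035 × 0.175 = 0.0008575
  Urn I: 0.63 × 0.05 × 0.237 = 0.0074655
  Urn VI: 0.04 × 0.105 × 0.07 = 0.000294
  Urn IV: 0.04 × 0.022 × 0.0225 = 0.0000198
  Urn II: 0.15 × 0.168 × 0.1775 = 0.004473
Normalizing constant = 0.0131098.
P(Urn V | evidence) = 0.0008575 / 0.0131098 ≈ 0.0654.

0.0654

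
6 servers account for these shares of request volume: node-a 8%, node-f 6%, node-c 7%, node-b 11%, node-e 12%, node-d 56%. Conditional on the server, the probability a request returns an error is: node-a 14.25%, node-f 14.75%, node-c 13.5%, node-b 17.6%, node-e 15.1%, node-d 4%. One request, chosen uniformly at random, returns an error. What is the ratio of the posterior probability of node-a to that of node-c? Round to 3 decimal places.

1.206

Compute prior × likelihood for every hypothesis:
  node-a: 0.08 × 0.1425 = 0.0114
  node-f: 0.06 × 0.1475 = 0.00885
  node-c: 0.07 × 0.135 = 0.00945
  node-b: 0.11 × 0.176 = 0.01936
  node-e: 0.12 × 0.151 = 0.01812
  node-d: 0.56 × 0.04 = 0.0224
Sum = 0.08958.
The ratio is 0.0114 / 0.00945 (the normalizer cancels) = 1.206.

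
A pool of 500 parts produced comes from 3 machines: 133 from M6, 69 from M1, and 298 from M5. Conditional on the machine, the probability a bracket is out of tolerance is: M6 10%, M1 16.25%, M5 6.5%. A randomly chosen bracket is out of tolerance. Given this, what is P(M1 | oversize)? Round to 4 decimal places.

By Bayes' rule, posterior ∝ prior × likelihood:
  M6: 0.266 × 0.1 = 0.0266
  M1: 0.138 × 0.1625 = 0.022425
  M5: 0.596 × 0.065 = 0.03874
Normalizing constant = 0.087765.
P(M1 | evidence) = 0.022425 / 0.087765 ≈ 0.2555.

0.2555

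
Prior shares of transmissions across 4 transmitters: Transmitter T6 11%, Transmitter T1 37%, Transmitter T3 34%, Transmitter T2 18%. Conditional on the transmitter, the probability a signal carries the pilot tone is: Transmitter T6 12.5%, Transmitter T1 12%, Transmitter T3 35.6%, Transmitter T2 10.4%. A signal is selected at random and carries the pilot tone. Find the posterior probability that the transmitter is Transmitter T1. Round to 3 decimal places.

Prior × likelihood for each hypothesis:
  Transmitter T6: 0.11 × 0.125 = 0.01375
  Transmitter T1: 0.37 × 0.12 = 0.0444
  Transmitter T3: 0.34 × 0.356 = 0.12104
  Transmitter T2: 0.18 × 0.104 = 0.01872
Sum = 0.19791.
P(Transmitter T1 | evidence) = 0.0444 / 0.19791 ≈ 0.224.

0.224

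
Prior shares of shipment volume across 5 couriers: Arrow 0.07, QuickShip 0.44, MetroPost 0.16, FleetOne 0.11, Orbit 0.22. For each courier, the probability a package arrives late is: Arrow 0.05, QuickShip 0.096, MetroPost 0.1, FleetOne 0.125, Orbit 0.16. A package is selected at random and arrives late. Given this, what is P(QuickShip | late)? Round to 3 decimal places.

0.382

By Bayes' rule, posterior ∝ prior × likelihood:
  Arrow: 0.07 × 0.05 = 0.0035
  QuickShip: 0.44 × 0.096 = 0.04224
  MetroPost: 0.16 × 0.1 = 0.016
  FleetOne: 0.11 × 0.125 = 0.01375
  Orbit: 0.22 × 0.16 = 0.0352
Normalizing constant = 0.11069.
P(QuickShip | evidence) = 0.04224 / 0.11069 ≈ 0.382.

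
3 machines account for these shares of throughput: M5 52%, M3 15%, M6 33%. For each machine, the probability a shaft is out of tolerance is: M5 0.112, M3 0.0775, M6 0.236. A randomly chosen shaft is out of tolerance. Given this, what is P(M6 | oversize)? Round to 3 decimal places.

Unnormalized posteriors (prior × likelihood):
  M5: 0.52 × 0.112 = 0.05824
  M3: 0.15 × 0.0775 = 0.011625
  M6: 0.33 × 0.236 = 0.07788
Total = 0.147745.
P(M6 | evidence) = 0.07788 / 0.147745 ≈ 0.527.

0.527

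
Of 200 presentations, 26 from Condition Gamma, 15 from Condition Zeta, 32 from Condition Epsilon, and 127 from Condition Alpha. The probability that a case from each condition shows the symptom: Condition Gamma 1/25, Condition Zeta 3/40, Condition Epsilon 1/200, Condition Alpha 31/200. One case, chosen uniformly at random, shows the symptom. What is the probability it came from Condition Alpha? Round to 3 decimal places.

0.894

Prior × likelihood for each hypothesis:
  Condition Gamma: 0.13 × 0.04 = 0.0052
  Condition Zeta: 0.075 × 0.075 = 0.005625
  Condition Epsilon: 0.16 × 0.005 = 0.0008
  Condition Alpha: 0.635 × 0.155 = 0.098425
Sum = 0.11005.
P(Condition Alpha | evidence) = 0.098425 / 0.11005 ≈ 0.894.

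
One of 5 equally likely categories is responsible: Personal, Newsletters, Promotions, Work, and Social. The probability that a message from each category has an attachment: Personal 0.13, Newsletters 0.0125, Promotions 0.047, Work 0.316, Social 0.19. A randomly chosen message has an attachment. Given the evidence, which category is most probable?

Work

With a uniform prior (1/5 each), posterior ∝ likelihood:
  Personal: 0.13
  Newsletters: 0.0125
  Promotions: 0.047
  Work: 0.316
  Social: 0.19
Total = 0.6955.
Largest term belongs to Work, so Work is most probable.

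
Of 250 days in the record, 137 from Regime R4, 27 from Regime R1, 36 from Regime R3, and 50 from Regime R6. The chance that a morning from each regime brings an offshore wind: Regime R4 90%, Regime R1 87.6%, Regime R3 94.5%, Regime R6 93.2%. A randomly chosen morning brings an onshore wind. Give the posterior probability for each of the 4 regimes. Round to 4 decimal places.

Regime R4 0.6108, Regime R1 0.1493, Regime R3 0.0883, Regime R6 0.1516

Taking complements, P(onshore | each) = Regime R4 0.1, Regime R1 0.124, Regime R3 0.055, Regime R6 0.068.
Unnormalized posteriors (prior × likelihood):
  Regime R4: 0.548 × 0.1 = 0.0548
  Regime R1: 0.108 × 0.124 = 0.013392
  Regime R3: 0.144 × 0.055 = 0.00792
  Regime R6: 0.2 × 0.068 = 0.0136
Total = 0.089712.
P(Regime R4 | onshore) = 0.0548/0.089712 ≈ 0.6108
P(Regime R1 | onshore) = 0.013392/0.089712 ≈ 0.1493
P(Regime R3 | onshore) = 0.00792/0.089712 ≈ 0.0883
P(Regime R6 | onshore) = 0.0136/0.089712 ≈ 0.1516
(Check: 0.6108+0.1493+0.0883+0.1516 = 1.0000.)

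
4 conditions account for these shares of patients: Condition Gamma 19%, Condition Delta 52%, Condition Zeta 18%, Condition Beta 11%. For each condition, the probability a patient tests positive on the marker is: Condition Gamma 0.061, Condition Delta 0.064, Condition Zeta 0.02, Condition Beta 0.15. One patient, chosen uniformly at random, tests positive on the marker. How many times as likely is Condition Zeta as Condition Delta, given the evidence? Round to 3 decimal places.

0.108

Compute prior × likelihood for every hypothesis:
  Condition Gamma: 0.19 × 0.061 = 0.01159
  Condition Delta: 0.52 × 0.064 = 0.03328
  Condition Zeta: 0.18 × 0.02 = 0.0036
  Condition Beta: 0.11 × 0.15 = 0.0165
Normalizing constant = 0.06497.
The ratio is 0.0036 / 0.03328 (the normalizer cancels) = 0.108.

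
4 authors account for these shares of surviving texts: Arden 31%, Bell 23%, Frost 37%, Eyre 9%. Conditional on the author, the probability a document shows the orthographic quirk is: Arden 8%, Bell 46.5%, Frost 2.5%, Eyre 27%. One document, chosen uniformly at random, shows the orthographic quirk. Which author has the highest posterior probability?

Bell

Compute prior × likelihood for every hypothesis:
  Arden: 0.31 × 0.08 = 0.0248
  Bell: 0.23 × 0.465 = 0.10695
  Frost: 0.37 × 0.025 = 0.00925
  Eyre: 0.09 × 0.27 = 0.0243
Normalizing constant = 0.1653.
Largest term belongs to Bell, so Bell is most probable.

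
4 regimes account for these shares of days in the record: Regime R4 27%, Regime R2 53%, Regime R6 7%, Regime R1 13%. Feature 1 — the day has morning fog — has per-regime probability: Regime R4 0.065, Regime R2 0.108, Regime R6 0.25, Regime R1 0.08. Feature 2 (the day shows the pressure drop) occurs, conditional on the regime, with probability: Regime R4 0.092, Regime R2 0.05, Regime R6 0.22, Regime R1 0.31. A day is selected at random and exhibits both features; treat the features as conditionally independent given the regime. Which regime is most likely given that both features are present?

Prior × likelihood for each hypothesis:
  Regime R4: 0.27 × 0.065 × 0.092 = 0.0016146
  Regime R2: 0.53 × 0.108 × 0.05 = 0.002862
  Regime R6: 0.07 × 0.25 × 0.22 = 0.00385
  Regime R1: 0.13 × 0.08 × 0.31 = 0.003224
Sum = 0.0115506.
Largest term belongs to Regime R6, so Regime R6 is most probable.

Regime R6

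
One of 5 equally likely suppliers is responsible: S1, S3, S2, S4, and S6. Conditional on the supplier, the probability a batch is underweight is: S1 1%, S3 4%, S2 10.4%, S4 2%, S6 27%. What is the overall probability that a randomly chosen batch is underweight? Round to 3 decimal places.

0.089

Since the prior is uniform, the posterior is proportional to the likelihood:
  S1: 0.01
  S3: 0.04
  S2: 0.104
  S4: 0.02
  S6: 0.27
P(underweight) = (1/5) × (0.01 + 0.04 + 0.104 + 0.02 + 0.27) = 0.444/5 ≈ 0.089.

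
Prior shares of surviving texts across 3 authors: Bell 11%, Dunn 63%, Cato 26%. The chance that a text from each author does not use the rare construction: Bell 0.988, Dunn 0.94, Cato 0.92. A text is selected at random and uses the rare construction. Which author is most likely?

Dunn

Taking complements, P(rare-form | each) = Bell 0.012, Dunn 0.06, Cato 0.08.
Prior × likelihood for each hypothesis:
  Bell: 0.11 × 0.012 = 0.00132
  Dunn: 0.63 × 0.06 = 0.0378
  Cato: 0.26 × 0.08 = 0.0208
Normalizing constant = 0.05992.
Largest term belongs to Dunn, so Dunn is most probable.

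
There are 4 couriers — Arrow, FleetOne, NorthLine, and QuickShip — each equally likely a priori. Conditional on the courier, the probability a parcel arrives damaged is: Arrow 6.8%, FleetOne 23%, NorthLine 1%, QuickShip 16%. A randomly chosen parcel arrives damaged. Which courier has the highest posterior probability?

With a uniform prior (1/4 each), posterior ∝ likelihood:
  Arrow: 0.068
  FleetOne: 0.23
  NorthLine: 0.01
  QuickShip: 0.16
Total = 0.468.
Largest term belongs to FleetOne, so FleetOne is most probable.

FleetOne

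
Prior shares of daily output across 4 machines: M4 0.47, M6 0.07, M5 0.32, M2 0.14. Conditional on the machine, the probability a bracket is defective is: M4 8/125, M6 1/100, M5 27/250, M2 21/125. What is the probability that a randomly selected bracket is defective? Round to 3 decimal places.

0.089

By Bayes' rule, posterior ∝ prior × likelihood:
  M4: 0.47 × 0.064 = 0.03008
  M6: 0.07 × 0.01 = 0.0007
  M5: 0.32 × 0.108 = 0.03456
  M2: 0.14 × 0.168 = 0.02352
P(defective) = 0.03008 + 0.0007 + 0.03456 + 0.02352 = 0.08886 → 0.089.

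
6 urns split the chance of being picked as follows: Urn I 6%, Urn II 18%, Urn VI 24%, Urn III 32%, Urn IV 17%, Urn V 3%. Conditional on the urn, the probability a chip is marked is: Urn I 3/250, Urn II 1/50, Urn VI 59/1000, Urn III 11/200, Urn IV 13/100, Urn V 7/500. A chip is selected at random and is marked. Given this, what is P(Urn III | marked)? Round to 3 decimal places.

Unnormalized posteriors (prior × likelihood):
  Urn I: 0.06 × 0.012 = 0.00072
  Urn II: 0.18 × 0.02 = 0.0036
  Urn VI: 0.24 × 0.059 = 0.01416
  Urn III: 0.32 × 0.055 = 0.0176
  Urn IV: 0.17 × 0.13 = 0.0221
  Urn V: 0.03 × 0.014 = 0.00042
Total = 0.0586.
P(Urn III | evidence) = 0.0176 / 0.0586 ≈ 0.300.

0.300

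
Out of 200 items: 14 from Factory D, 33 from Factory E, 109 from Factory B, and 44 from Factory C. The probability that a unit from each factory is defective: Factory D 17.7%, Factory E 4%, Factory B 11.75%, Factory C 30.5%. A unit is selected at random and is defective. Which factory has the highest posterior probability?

Compute prior × likelihood for every hypothesis:
  Factory D: 0.07 × 0.177 = 0.01239
  Factory E: 0.165 × 0.04 = 0.0066
  Factory B: 0.545 × 0.1175 = 0.0640375
  Factory C: 0.22 × 0.305 = 0.0671
Total = 0.1501275.
Largest term belongs to Factory C, so Factory C is most probable.

Factory C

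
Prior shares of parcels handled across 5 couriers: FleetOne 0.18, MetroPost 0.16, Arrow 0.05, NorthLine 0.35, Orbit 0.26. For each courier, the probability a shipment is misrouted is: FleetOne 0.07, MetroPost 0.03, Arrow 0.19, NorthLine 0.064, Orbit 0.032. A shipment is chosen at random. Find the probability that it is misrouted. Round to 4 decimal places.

0.0576

By Bayes' rule, posterior ∝ prior × likelihood:
  FleetOne: 0.18 × 0.07 = 0.0126
  MetroPost: 0.16 × 0.03 = 0.0048
  Arrow: 0.05 × 0.19 = 0.0095
  NorthLine: 0.35 × 0.064 = 0.0224
  Orbit: 0.26 × 0.032 = 0.00832
P(misrouted) = 0.0126 + 0.0048 + 0.0095 + 0.0224 + 0.00832 = 0.05762 → 0.0576.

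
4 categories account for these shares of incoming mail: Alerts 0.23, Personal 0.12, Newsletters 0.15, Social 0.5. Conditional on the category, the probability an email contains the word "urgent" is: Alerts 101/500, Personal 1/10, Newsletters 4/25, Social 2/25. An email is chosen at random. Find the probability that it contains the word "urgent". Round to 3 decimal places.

Prior × likelihood for each hypothesis:
  Alerts: 0.23 × 0.202 = 0.04646
  Personal: 0.12 × 0.1 = 0.012
  Newsletters: 0.15 × 0.16 = 0.024
  Social: 0.5 × 0.08 = 0.04
P(urgent-flag) = 0.04646 + 0.012 + 0.024 + 0.04 = 0.12246 → 0.122.

0.122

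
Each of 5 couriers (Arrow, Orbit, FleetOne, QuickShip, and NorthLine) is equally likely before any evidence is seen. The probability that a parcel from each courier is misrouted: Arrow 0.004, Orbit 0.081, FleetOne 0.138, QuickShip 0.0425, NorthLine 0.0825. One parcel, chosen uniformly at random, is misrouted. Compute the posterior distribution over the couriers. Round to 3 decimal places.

Arrow 0.011, Orbit 0.233, FleetOne 0.397, QuickShip 0.122, NorthLine 0.237

Since the prior is uniform, the posterior is proportional to the likelihood:
  Arrow: 0.004
  Orbit: 0.081
  FleetOne: 0.138
  QuickShip: 0.0425
  NorthLine: 0.0825
Normalizing constant = 0.348.
P(Arrow | misrouted) = 0.004/0.348 ≈ 0.011
P(Orbit | misrouted) = 0.081/0.348 ≈ 0.233
P(FleetOne | misrouted) = 0.138/0.348 ≈ 0.397
P(QuickShip | misrouted) = 0.0425/0.348 ≈ 0.122
P(NorthLine | misrouted) = 0.0825/0.348 ≈ 0.237
(Check: 0.011+0.233+0.397+0.122+0.237 = 1.000.)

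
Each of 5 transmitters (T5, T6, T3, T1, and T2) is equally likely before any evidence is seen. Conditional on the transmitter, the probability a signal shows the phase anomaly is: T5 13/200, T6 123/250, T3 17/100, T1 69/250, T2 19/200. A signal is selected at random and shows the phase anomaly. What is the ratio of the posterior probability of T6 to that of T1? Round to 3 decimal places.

1.783

Since the prior is uniform, the posterior is proportional to the likelihood:
  T5: 0.065
  T6: 0.492
  T3: 0.17
  T1: 0.276
  T2: 0.095
Normalizing constant = 1.098.
The ratio is 0.492 / 0.276 (the normalizer cancels) = 1.783.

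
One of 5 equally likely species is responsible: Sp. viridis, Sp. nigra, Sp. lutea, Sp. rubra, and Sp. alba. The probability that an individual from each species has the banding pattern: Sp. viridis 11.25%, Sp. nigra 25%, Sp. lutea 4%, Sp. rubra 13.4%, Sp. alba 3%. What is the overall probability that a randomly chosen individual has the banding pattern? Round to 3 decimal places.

With a uniform prior (1/5 each), posterior ∝ likelihood:
  Sp. viridis: 0.1125
  Sp. nigra: 0.25
  Sp. lutea: 0.04
  Sp. rubra: 0.134
  Sp. alba: 0.03
P(banded) = (1/5) × (0.1125 + 0.25 + 0.04 + 0.134 + 0.03) = 0.5665/5 ≈ 0.113.

0.113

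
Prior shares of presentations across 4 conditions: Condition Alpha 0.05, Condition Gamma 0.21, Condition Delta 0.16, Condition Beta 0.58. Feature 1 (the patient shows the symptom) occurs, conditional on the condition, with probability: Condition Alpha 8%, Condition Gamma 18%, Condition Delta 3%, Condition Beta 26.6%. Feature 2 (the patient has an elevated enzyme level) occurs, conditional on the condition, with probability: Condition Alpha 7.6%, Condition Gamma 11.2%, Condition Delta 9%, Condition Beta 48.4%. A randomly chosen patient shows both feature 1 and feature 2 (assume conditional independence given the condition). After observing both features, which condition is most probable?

Prior × likelihood for each hypothesis:
  Condition Alpha: 0.05 × 0.08 × 0.076 = 0.000304
  Condition Gamma: 0.21 × 0.18 × 0.112 = 0.0042336
  Condition Delta: 0.16 × 0.03 × 0.09 = 0.000432
  Condition Beta: 0.58 × 0.266 × 0.484 = 0.07467152
Total = 0.07964112.
Largest term belongs to Condition Beta, so Condition Beta is most probable.

Condition Beta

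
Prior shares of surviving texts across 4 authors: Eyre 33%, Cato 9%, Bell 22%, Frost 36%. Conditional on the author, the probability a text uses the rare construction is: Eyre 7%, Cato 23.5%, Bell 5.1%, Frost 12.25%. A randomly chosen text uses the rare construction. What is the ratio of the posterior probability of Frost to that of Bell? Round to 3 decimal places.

3.930

Unnormalized posteriors (prior × likelihood):
  Eyre: 0.33 × 0.07 = 0.0231
  Cato: 0.09 × 0.235 = 0.02115
  Bell: 0.22 × 0.051 = 0.01122
  Frost: 0.36 × 0.1225 = 0.0441
Total = 0.09957.
The ratio is 0.0441 / 0.01122 (the normalizer cancels) = 3.930.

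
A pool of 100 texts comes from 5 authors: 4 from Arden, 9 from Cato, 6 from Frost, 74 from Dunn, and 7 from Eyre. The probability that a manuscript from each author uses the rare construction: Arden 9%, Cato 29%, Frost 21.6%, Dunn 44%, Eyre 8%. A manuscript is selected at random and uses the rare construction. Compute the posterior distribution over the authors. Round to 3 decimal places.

Arden 0.010, Cato 0.070, Frost 0.035, Dunn 0.871, Eyre 0.015

Unnormalized posteriors (prior × likelihood):
  Arden: 0.04 × 0.09 = 0.0036
  Cato: 0.09 × 0.29 = 0.0261
  Frost: 0.06 × 0.216 = 0.01296
  Dunn: 0.74 × 0.44 = 0.3256
  Eyre: 0.07 × 0.08 = 0.0056
Total = 0.37386.
P(Arden | rare-form) = 0.0036/0.37386 ≈ 0.010
P(Cato | rare-form) = 0.0261/0.37386 ≈ 0.070
P(Frost | rare-form) = 0.01296/0.37386 ≈ 0.035
P(Dunn | rare-form) = 0.3256/0.37386 ≈ 0.871
P(Eyre | rare-form) = 0.0056/0.37386 ≈ 0.015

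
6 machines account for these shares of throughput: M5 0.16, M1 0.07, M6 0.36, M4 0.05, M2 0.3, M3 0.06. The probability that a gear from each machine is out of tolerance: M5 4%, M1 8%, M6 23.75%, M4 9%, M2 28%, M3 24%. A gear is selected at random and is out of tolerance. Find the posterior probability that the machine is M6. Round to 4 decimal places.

0.4266

Compute prior × likelihood for every hypothesis:
  M5: 0.16 × 0.04 = 0.0064
  M1: 0.07 × 0.08 = 0.0056
  M6: 0.36 × 0.2375 = 0.0855
  M4: 0.05 × 0.09 = 0.0045
  M2: 0.3 × 0.28 = 0.084
  M3: 0.06 × 0.24 = 0.0144
Sum = 0.2004.
P(M6 | evidence) = 0.0855 / 0.2004 ≈ 0.4266.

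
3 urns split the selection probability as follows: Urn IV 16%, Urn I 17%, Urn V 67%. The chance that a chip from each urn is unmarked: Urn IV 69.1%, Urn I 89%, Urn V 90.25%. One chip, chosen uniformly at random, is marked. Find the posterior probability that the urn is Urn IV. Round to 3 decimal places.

0.370

Taking complements, P(marked | each) = Urn IV 0.309, Urn I 0.11, Urn V 0.0975.
Unnormalized posteriors (prior × likelihood):
  Urn IV: 0.16 × 0.309 = 0.04944
  Urn I: 0.17 × 0.11 = 0.0187
  Urn V: 0.67 × 0.0975 = 0.065325
Normalizing constant = 0.133465.
P(Urn IV | evidence) = 0.04944 / 0.133465 ≈ 0.370.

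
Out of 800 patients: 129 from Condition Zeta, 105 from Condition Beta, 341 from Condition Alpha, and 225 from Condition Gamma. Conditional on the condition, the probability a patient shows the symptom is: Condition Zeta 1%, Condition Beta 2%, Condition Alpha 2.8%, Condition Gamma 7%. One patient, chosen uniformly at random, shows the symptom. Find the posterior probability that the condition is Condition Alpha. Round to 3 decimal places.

0.333

Compute prior × likelihood for every hypothesis:
  Condition Zeta: 0.16125 × 0.01 = 0.0016125
  Condition Beta: 0.13125 × 0.02 = 0.002625
  Condition Alpha: 0.42625 × 0.028 = 0.011935
  Condition Gamma: 0.28125 × 0.07 = 0.0196875
Total = 0.03586.
P(Condition Alpha | evidence) = 0.011935 / 0.03586 ≈ 0.333.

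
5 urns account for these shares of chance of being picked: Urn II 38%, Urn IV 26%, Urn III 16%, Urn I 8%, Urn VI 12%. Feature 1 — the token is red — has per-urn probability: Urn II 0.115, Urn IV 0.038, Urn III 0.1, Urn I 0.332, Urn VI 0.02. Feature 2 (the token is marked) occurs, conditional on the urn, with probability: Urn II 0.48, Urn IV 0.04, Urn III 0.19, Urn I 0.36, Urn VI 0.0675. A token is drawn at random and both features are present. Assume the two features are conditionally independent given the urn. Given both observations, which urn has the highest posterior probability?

Urn II

By Bayes' rule, posterior ∝ prior × likelihood:
  Urn II: 0.38 × 0.115 × 0.48 = 0.020976
  Urn IV: 0.26 × 0.038 × 0.04 = 0.0003952
  Urn III: 0.16 × 0.1 × 0.19 = 0.00304
  Urn I: 0.08 × 0.332 × 0.36 = 0.0095616
  Urn VI: 0.12 × 0.02 × 0.0675 = 0.000162
Total = 0.0341348.
Largest term belongs to Urn II, so Urn II is most probable.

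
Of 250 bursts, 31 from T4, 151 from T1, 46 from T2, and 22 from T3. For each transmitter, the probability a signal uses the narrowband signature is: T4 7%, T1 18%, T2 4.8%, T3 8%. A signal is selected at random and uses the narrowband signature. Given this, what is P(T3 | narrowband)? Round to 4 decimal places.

By Bayes' rule, posterior ∝ prior × likelihood:
  T4: 0.124 × 0.07 = 0.00868
  T1: 0.604 × 0.18 = 0.10872
  T2: 0.184 × 0.048 = 0.008832
  T3: 0.088 × 0.08 = 0.00704
Normalizing constant = 0.133272.
P(T3 | evidence) = 0.00704 / 0.133272 ≈ 0.0528.

0.0528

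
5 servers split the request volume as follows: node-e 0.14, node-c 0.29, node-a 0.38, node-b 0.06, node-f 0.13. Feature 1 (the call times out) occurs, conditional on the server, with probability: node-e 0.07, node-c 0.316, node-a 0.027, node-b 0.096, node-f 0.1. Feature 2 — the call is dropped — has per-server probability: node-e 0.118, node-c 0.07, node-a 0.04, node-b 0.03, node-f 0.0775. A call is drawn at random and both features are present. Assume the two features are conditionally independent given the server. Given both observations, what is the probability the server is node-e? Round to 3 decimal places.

0.126

By Bayes' rule, posterior ∝ prior × likelihood:
  node-e: 0.14 × 0.07 × 0.118 = 0.0011564
  node-c: 0.29 × 0.316 × 0.07 = 0.0064148
  node-a: 0.38 × 0.027 × 0.04 = 0.0004104
  node-b: 0.06 × 0.096 × 0.03 = 0.0001728
  node-f: 0.13 × 0.1 × 0.0775 = 0.0010075
Sum = 0.0091619.
P(node-e | evidence) = 0.0011564 / 0.0091619 ≈ 0.126.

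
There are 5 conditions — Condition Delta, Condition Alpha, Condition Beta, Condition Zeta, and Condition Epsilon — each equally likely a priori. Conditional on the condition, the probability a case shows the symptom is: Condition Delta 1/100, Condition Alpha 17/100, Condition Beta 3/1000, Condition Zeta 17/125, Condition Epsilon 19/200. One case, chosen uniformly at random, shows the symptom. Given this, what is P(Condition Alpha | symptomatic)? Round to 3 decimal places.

Since the prior is uniform, the posterior is proportional to the likelihood:
  Condition Delta: 0.01
  Condition Alpha: 0.17
  Condition Beta: 0.003
  Condition Zeta: 0.136
  Condition Epsilon: 0.095
Sum = 0.414.
P(Condition Alpha | evidence) = 0.17 / 0.414 ≈ 0.411.

0.411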